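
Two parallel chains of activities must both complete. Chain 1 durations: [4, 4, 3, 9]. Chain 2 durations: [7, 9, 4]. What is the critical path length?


Path A total = 4 + 4 + 3 + 9 = 20
Path B total = 7 + 9 + 4 = 20
Critical path = longest path = max(20, 20) = 20

20


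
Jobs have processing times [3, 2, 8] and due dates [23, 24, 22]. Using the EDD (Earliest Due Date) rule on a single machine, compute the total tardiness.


Sort by due date (EDD order): [(8, 22), (3, 23), (2, 24)]
Compute completion times and tardiness:
  Job 1: p=8, d=22, C=8, tardiness=max(0,8-22)=0
  Job 2: p=3, d=23, C=11, tardiness=max(0,11-23)=0
  Job 3: p=2, d=24, C=13, tardiness=max(0,13-24)=0
Total tardiness = 0

0


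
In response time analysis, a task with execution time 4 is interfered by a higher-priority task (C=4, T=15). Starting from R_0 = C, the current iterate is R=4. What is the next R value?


R_next = C + ceil(R_prev / T_hp) * C_hp
ceil(4 / 15) = ceil(0.2667) = 1
Interference = 1 * 4 = 4
R_next = 4 + 4 = 8

8


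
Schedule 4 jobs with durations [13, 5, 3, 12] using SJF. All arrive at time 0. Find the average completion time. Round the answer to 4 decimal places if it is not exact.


SJF order (ascending): [3, 5, 12, 13]
Completion times:
  Job 1: burst=3, C=3
  Job 2: burst=5, C=8
  Job 3: burst=12, C=20
  Job 4: burst=13, C=33
Average completion = 64/4 = 16.0

16.0


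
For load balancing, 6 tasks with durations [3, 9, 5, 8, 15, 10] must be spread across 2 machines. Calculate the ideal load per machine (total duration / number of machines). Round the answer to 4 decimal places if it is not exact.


Total processing time = 3 + 9 + 5 + 8 + 15 + 10 = 50
Number of machines = 2
Ideal balanced load = 50 / 2 = 25.0

25.0


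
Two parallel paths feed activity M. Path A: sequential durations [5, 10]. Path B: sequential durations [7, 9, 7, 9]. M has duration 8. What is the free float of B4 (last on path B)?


ES(B4) = sum of predecessors on chain B = 23
EF(B4) = ES + duration = 23 + 9 = 32
Successor of B4 is M. ES(M) = max(sum(A), sum(B)) = max(15, 32) = 32
Free float = ES(successor) - EF(current) = 32 - 32 = 0

0


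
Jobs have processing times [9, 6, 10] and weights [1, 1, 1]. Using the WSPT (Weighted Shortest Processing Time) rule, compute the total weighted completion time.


Compute p/w ratios and sort ascending (WSPT): [(6, 1), (9, 1), (10, 1)]
Compute weighted completion times:
  Job (p=6,w=1): C=6, w*C=1*6=6
  Job (p=9,w=1): C=15, w*C=1*15=15
  Job (p=10,w=1): C=25, w*C=1*25=25
Total weighted completion time = 46

46


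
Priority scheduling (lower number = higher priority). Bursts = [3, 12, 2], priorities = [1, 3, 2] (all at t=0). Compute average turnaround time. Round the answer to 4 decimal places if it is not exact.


Sort by priority (ascending = highest first):
Order: [(1, 3), (2, 2), (3, 12)]
Completion times:
  Priority 1, burst=3, C=3
  Priority 2, burst=2, C=5
  Priority 3, burst=12, C=17
Average turnaround = 25/3 = 8.3333

8.3333


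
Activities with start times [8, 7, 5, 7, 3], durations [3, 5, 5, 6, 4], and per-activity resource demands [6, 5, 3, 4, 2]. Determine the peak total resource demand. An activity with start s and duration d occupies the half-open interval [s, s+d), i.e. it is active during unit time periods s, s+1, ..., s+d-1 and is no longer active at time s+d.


Each activity i is active on [start_i, start_i + duration_i).
Compute total resource usage per time slot:
  t=0: active resources = [], total = 0
  t=1: active resources = [], total = 0
  t=2: active resources = [], total = 0
  t=3: active resources = [2], total = 2
  t=4: active resources = [2], total = 2
  t=5: active resources = [3, 2], total = 5
  t=6: active resources = [3, 2], total = 5
  t=7: active resources = [5, 3, 4], total = 12
  t=8: active resources = [6, 5, 3, 4], total = 18
  t=9: active resources = [6, 5, 3, 4], total = 18
  t=10: active resources = [6, 5, 4], total = 15
  t=11: active resources = [5, 4], total = 9
  t=12: active resources = [4], total = 4
Peak resource demand = 18

18


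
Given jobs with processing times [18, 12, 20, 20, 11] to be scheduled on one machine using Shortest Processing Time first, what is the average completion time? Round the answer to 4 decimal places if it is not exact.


Sort jobs by processing time (SPT order): [11, 12, 18, 20, 20]
Compute completion times sequentially:
  Job 1: processing = 11, completes at 11
  Job 2: processing = 12, completes at 23
  Job 3: processing = 18, completes at 41
  Job 4: processing = 20, completes at 61
  Job 5: processing = 20, completes at 81
Sum of completion times = 217
Average completion time = 217/5 = 43.4

43.4


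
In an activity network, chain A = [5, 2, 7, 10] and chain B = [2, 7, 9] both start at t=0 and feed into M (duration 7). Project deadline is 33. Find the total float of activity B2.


Forward pass: ES(B2) = sum of predecessors on chain B = 2
EF = ES + duration = 2 + 7 = 9
Backward pass: LF(M) = deadline = 33; LS(M) = 33 - 7 = 26
LF(B2) = LS(M) - sum(successors on chain B) = 26 - 9 = 17
LS = LF - duration = 17 - 7 = 10
Total float = LS - ES = 10 - 2 = 8

8


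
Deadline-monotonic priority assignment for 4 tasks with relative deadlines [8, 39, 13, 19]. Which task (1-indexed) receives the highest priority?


Sort tasks by relative deadline (ascending):
  Task 1: deadline = 8
  Task 3: deadline = 13
  Task 4: deadline = 19
  Task 2: deadline = 39
Priority order (highest first): [1, 3, 4, 2]
Highest priority task = 1

1


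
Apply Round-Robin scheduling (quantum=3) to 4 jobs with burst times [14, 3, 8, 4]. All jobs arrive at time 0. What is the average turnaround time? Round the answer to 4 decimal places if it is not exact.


Time quantum = 3
Execution trace:
  J1 runs 3 units, time = 3
  J2 runs 3 units, time = 6
  J3 runs 3 units, time = 9
  J4 runs 3 units, time = 12
  J1 runs 3 units, time = 15
  J3 runs 3 units, time = 18
  J4 runs 1 units, time = 19
  J1 runs 3 units, time = 22
  J3 runs 2 units, time = 24
  J1 runs 3 units, time = 27
  J1 runs 2 units, time = 29
Finish times: [29, 6, 24, 19]
Average turnaround = 78/4 = 19.5

19.5


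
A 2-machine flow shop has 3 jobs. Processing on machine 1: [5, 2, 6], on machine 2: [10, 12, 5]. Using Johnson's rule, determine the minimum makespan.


Apply Johnson's rule:
  Group 1 (a <= b): [(2, 2, 12), (1, 5, 10)]
  Group 2 (a > b): [(3, 6, 5)]
Optimal job order: [2, 1, 3]
Schedule:
  Job 2: M1 done at 2, M2 done at 14
  Job 1: M1 done at 7, M2 done at 24
  Job 3: M1 done at 13, M2 done at 29
Makespan = 29

29


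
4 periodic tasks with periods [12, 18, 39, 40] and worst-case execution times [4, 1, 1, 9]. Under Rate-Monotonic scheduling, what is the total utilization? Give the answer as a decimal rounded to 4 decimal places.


Compute individual utilizations (exact fractions):
  Task 1: C/T = 4/12 = 1/3 (approx. 0.3333)
  Task 2: C/T = 1/18 (approx. 0.0556)
  Task 3: C/T = 1/39 (approx. 0.0256)
  Task 4: C/T = 9/40 (approx. 0.225)
Total utilization U = 1/3 + 1/18 + 1/39 + 9/40 = 2993/4680
Rounded to 4 decimal places: U = 0.6395
RM (Liu & Layland) bound for 4 tasks = 0.756828; compare with U = 2993/4680 (approx. 0.639530)
U <= bound, so schedulable by RM sufficient condition.

0.6395


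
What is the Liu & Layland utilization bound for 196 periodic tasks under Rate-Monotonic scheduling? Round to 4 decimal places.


Compute 2^(1/196) = 1.0035427259
Subtract 1: 1.0035427259 - 1 = 0.0035427259
Multiply by n: 196 * 0.0035427259 = 0.6943742764
Round to 4 dp: 0.6944

0.6944


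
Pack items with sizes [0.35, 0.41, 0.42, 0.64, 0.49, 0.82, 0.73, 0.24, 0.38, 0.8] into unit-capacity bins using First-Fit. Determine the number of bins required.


Place items sequentially using First-Fit:
  Item 0.35 -> new Bin 1
  Item 0.41 -> Bin 1 (now 0.76)
  Item 0.42 -> new Bin 2
  Item 0.64 -> new Bin 3
  Item 0.49 -> Bin 2 (now 0.91)
  Item 0.82 -> new Bin 4
  Item 0.73 -> new Bin 5
  Item 0.24 -> Bin 1 (now 1.0)
  Item 0.38 -> new Bin 6
  Item 0.8 -> new Bin 7
Total bins used = 7

7


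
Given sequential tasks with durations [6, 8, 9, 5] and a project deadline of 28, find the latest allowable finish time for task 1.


LF(activity 1) = deadline - sum of successor durations
Successors: activities 2 through 4 with durations [8, 9, 5]
Sum of successor durations = 22
LF = 28 - 22 = 6

6


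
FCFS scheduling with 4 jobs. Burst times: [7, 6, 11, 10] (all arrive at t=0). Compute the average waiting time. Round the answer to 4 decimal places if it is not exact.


FCFS order (as given): [7, 6, 11, 10]
Waiting times:
  Job 1: wait = 0
  Job 2: wait = 7
  Job 3: wait = 13
  Job 4: wait = 24
Sum of waiting times = 44
Average waiting time = 44/4 = 11.0

11.0


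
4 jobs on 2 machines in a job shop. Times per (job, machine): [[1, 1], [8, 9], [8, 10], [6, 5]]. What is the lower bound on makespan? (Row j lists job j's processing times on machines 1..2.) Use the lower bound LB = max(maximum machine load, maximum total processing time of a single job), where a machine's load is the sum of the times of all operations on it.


Machine loads:
  Machine 1: 1 + 8 + 8 + 6 = 23
  Machine 2: 1 + 9 + 10 + 5 = 25
Max machine load = 25
Job totals:
  Job 1: 2
  Job 2: 17
  Job 3: 18
  Job 4: 11
Max job total = 18
Lower bound = max(25, 18) = 25

25


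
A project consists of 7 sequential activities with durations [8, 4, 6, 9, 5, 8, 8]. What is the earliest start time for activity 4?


Activity 4 starts after activities 1 through 3 complete.
Predecessor durations: [8, 4, 6]
ES = 8 + 4 + 6 = 18

18


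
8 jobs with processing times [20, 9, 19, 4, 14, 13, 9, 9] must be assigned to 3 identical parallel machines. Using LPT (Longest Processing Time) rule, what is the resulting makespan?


Sort jobs in decreasing order (LPT): [20, 19, 14, 13, 9, 9, 9, 4]
Assign each job to the least loaded machine:
  Machine 1: jobs [20, 9], load = 29
  Machine 2: jobs [19, 9, 4], load = 32
  Machine 3: jobs [14, 13, 9], load = 36
Makespan = max load = 36

36


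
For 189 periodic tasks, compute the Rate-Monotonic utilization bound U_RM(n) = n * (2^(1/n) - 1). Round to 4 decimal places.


Compute 2^(1/189) = 1.0036741787
Subtract 1: 1.0036741787 - 1 = 0.0036741787
Multiply by n: 189 * 0.0036741787 = 0.6944197743
Round to 4 dp: 0.6944

0.6944


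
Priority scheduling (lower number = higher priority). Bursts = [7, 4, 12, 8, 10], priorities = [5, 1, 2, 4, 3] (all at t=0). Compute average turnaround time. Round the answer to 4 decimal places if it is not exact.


Sort by priority (ascending = highest first):
Order: [(1, 4), (2, 12), (3, 10), (4, 8), (5, 7)]
Completion times:
  Priority 1, burst=4, C=4
  Priority 2, burst=12, C=16
  Priority 3, burst=10, C=26
  Priority 4, burst=8, C=34
  Priority 5, burst=7, C=41
Average turnaround = 121/5 = 24.2

24.2


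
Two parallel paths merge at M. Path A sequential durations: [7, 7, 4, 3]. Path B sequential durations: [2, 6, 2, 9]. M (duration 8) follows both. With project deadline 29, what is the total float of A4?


Forward pass: ES(A4) = sum of predecessors on chain A = 18
EF = ES + duration = 18 + 3 = 21
Backward pass: LF(M) = deadline = 29; LS(M) = 29 - 8 = 21
LF(A4) = LS(M) - sum(successors on chain A) = 21 - 0 = 21
LS = LF - duration = 21 - 3 = 18
Total float = LS - ES = 18 - 18 = 0

0


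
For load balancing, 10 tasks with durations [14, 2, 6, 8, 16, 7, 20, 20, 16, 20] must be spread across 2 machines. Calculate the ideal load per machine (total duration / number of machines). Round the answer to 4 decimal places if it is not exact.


Total processing time = 14 + 2 + 6 + 8 + 16 + 7 + 20 + 20 + 16 + 20 = 129
Number of machines = 2
Ideal balanced load = 129 / 2 = 64.5

64.5


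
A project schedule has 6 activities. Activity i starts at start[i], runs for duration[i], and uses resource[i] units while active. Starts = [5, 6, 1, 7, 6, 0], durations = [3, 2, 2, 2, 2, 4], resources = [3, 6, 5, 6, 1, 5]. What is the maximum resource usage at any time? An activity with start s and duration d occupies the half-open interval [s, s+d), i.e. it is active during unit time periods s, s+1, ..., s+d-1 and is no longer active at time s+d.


Each activity i is active on [start_i, start_i + duration_i).
Compute total resource usage per time slot:
  t=0: active resources = [5], total = 5
  t=1: active resources = [5, 5], total = 10
  t=2: active resources = [5, 5], total = 10
  t=3: active resources = [5], total = 5
  t=4: active resources = [], total = 0
  t=5: active resources = [3], total = 3
  t=6: active resources = [3, 6, 1], total = 10
  t=7: active resources = [3, 6, 6, 1], total = 16
  t=8: active resources = [6], total = 6
Peak resource demand = 16

16


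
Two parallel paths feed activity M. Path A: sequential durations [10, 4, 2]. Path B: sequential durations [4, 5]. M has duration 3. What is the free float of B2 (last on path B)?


ES(B2) = sum of predecessors on chain B = 4
EF(B2) = ES + duration = 4 + 5 = 9
Successor of B2 is M. ES(M) = max(sum(A), sum(B)) = max(16, 9) = 16
Free float = ES(successor) - EF(current) = 16 - 9 = 7

7


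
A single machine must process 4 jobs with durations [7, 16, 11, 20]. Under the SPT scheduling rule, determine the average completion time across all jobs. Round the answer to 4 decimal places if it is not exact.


Sort jobs by processing time (SPT order): [7, 11, 16, 20]
Compute completion times sequentially:
  Job 1: processing = 7, completes at 7
  Job 2: processing = 11, completes at 18
  Job 3: processing = 16, completes at 34
  Job 4: processing = 20, completes at 54
Sum of completion times = 113
Average completion time = 113/4 = 28.25

28.25


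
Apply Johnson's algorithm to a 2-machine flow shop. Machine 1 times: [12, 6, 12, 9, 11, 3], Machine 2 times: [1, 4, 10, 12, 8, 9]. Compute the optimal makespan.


Apply Johnson's rule:
  Group 1 (a <= b): [(6, 3, 9), (4, 9, 12)]
  Group 2 (a > b): [(3, 12, 10), (5, 11, 8), (2, 6, 4), (1, 12, 1)]
Optimal job order: [6, 4, 3, 5, 2, 1]
Schedule:
  Job 6: M1 done at 3, M2 done at 12
  Job 4: M1 done at 12, M2 done at 24
  Job 3: M1 done at 24, M2 done at 34
  Job 5: M1 done at 35, M2 done at 43
  Job 2: M1 done at 41, M2 done at 47
  Job 1: M1 done at 53, M2 done at 54
Makespan = 54

54


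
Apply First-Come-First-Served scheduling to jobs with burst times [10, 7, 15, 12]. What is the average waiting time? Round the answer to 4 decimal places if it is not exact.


FCFS order (as given): [10, 7, 15, 12]
Waiting times:
  Job 1: wait = 0
  Job 2: wait = 10
  Job 3: wait = 17
  Job 4: wait = 32
Sum of waiting times = 59
Average waiting time = 59/4 = 14.75

14.75


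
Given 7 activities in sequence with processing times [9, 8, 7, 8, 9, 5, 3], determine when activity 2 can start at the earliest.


Activity 2 starts after activities 1 through 1 complete.
Predecessor durations: [9]
ES = 9 = 9

9


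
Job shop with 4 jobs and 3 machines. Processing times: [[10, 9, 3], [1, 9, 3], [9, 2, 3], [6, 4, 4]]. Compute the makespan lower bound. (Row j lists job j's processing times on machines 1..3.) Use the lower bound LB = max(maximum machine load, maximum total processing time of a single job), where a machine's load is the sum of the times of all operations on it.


Machine loads:
  Machine 1: 10 + 1 + 9 + 6 = 26
  Machine 2: 9 + 9 + 2 + 4 = 24
  Machine 3: 3 + 3 + 3 + 4 = 13
Max machine load = 26
Job totals:
  Job 1: 22
  Job 2: 13
  Job 3: 14
  Job 4: 14
Max job total = 22
Lower bound = max(26, 22) = 26

26


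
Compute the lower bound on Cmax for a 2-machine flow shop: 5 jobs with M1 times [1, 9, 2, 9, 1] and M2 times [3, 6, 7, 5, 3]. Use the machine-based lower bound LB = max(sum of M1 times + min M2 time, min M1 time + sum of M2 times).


LB1 = sum(M1 times) + min(M2 times) = 22 + 3 = 25
LB2 = min(M1 times) + sum(M2 times) = 1 + 24 = 25
Lower bound = max(LB1, LB2) = max(25, 25) = 25

25


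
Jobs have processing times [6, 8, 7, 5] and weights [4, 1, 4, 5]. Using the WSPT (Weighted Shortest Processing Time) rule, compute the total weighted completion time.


Compute p/w ratios and sort ascending (WSPT): [(5, 5), (6, 4), (7, 4), (8, 1)]
Compute weighted completion times:
  Job (p=5,w=5): C=5, w*C=5*5=25
  Job (p=6,w=4): C=11, w*C=4*11=44
  Job (p=7,w=4): C=18, w*C=4*18=72
  Job (p=8,w=1): C=26, w*C=1*26=26
Total weighted completion time = 167

167


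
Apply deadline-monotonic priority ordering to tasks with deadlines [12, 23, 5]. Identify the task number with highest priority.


Sort tasks by relative deadline (ascending):
  Task 3: deadline = 5
  Task 1: deadline = 12
  Task 2: deadline = 23
Priority order (highest first): [3, 1, 2]
Highest priority task = 3

3


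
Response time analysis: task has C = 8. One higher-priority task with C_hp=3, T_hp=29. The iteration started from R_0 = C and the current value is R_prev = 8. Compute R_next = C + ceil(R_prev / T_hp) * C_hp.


R_next = C + ceil(R_prev / T_hp) * C_hp
ceil(8 / 29) = ceil(0.2759) = 1
Interference = 1 * 3 = 3
R_next = 8 + 3 = 11

11


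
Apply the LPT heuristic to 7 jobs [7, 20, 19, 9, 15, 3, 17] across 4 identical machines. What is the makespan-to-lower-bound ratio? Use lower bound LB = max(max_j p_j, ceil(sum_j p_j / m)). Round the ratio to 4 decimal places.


LPT order: [20, 19, 17, 15, 9, 7, 3]
Machine loads after assignment: [20, 22, 24, 24]
LPT makespan = 24
Lower bound = max(max_job, ceil(total/4)) = max(20, 23) = 23
Ratio = 24 / 23 = 1.0435

1.0435


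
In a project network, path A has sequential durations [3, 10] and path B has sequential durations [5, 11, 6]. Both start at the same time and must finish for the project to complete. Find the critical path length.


Path A total = 3 + 10 = 13
Path B total = 5 + 11 + 6 = 22
Critical path = longest path = max(13, 22) = 22

22


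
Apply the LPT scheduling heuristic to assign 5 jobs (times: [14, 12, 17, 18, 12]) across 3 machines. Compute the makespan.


Sort jobs in decreasing order (LPT): [18, 17, 14, 12, 12]
Assign each job to the least loaded machine:
  Machine 1: jobs [18], load = 18
  Machine 2: jobs [17, 12], load = 29
  Machine 3: jobs [14, 12], load = 26
Makespan = max load = 29

29


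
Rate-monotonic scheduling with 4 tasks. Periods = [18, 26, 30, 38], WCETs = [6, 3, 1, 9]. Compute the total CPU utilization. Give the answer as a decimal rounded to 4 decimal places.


Compute individual utilizations (exact fractions):
  Task 1: C/T = 6/18 = 1/3 (approx. 0.3333)
  Task 2: C/T = 3/26 (approx. 0.1154)
  Task 3: C/T = 1/30 (approx. 0.0333)
  Task 4: C/T = 9/38 (approx. 0.2368)
Total utilization U = 1/3 + 3/26 + 1/30 + 9/38 = 5327/7410
Rounded to 4 decimal places: U = 0.7189
RM (Liu & Layland) bound for 4 tasks = 0.756828; compare with U = 5327/7410 (approx. 0.718893)
U <= bound, so schedulable by RM sufficient condition.

0.7189


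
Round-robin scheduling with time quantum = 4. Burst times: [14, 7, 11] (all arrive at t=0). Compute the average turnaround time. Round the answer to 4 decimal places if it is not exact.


Time quantum = 4
Execution trace:
  J1 runs 4 units, time = 4
  J2 runs 4 units, time = 8
  J3 runs 4 units, time = 12
  J1 runs 4 units, time = 16
  J2 runs 3 units, time = 19
  J3 runs 4 units, time = 23
  J1 runs 4 units, time = 27
  J3 runs 3 units, time = 30
  J1 runs 2 units, time = 32
Finish times: [32, 19, 30]
Average turnaround = 81/3 = 27.0

27.0


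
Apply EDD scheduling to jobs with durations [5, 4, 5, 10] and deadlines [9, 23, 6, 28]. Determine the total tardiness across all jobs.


Sort by due date (EDD order): [(5, 6), (5, 9), (4, 23), (10, 28)]
Compute completion times and tardiness:
  Job 1: p=5, d=6, C=5, tardiness=max(0,5-6)=0
  Job 2: p=5, d=9, C=10, tardiness=max(0,10-9)=1
  Job 3: p=4, d=23, C=14, tardiness=max(0,14-23)=0
  Job 4: p=10, d=28, C=24, tardiness=max(0,24-28)=0
Total tardiness = 1

1


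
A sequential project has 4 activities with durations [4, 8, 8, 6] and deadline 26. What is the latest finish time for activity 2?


LF(activity 2) = deadline - sum of successor durations
Successors: activities 3 through 4 with durations [8, 6]
Sum of successor durations = 14
LF = 26 - 14 = 12

12


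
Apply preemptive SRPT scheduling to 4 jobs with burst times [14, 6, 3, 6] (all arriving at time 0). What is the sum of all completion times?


Since all jobs arrive at t=0, SRPT equals SPT ordering.
SPT order: [3, 6, 6, 14]
Completion times:
  Job 1: p=3, C=3
  Job 2: p=6, C=9
  Job 3: p=6, C=15
  Job 4: p=14, C=29
Total completion time = 3 + 9 + 15 + 29 = 56

56


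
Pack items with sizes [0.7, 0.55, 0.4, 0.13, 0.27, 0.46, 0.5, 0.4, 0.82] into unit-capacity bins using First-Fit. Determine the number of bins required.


Place items sequentially using First-Fit:
  Item 0.7 -> new Bin 1
  Item 0.55 -> new Bin 2
  Item 0.4 -> Bin 2 (now 0.95)
  Item 0.13 -> Bin 1 (now 0.83)
  Item 0.27 -> new Bin 3
  Item 0.46 -> Bin 3 (now 0.73)
  Item 0.5 -> new Bin 4
  Item 0.4 -> Bin 4 (now 0.9)
  Item 0.82 -> new Bin 5
Total bins used = 5

5


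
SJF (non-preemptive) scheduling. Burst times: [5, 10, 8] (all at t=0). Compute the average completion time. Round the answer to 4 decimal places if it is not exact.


SJF order (ascending): [5, 8, 10]
Completion times:
  Job 1: burst=5, C=5
  Job 2: burst=8, C=13
  Job 3: burst=10, C=23
Average completion = 41/3 = 13.6667

13.6667


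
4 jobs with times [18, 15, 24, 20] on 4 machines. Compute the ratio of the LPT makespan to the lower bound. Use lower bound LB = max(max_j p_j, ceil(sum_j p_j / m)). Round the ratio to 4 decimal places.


LPT order: [24, 20, 18, 15]
Machine loads after assignment: [24, 20, 18, 15]
LPT makespan = 24
Lower bound = max(max_job, ceil(total/4)) = max(24, 20) = 24
Ratio = 24 / 24 = 1.0

1.0


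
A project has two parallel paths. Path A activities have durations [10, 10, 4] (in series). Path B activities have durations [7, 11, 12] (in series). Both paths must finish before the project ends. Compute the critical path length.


Path A total = 10 + 10 + 4 = 24
Path B total = 7 + 11 + 12 = 30
Critical path = longest path = max(24, 30) = 30

30


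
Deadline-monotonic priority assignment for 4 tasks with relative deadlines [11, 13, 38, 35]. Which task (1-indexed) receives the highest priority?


Sort tasks by relative deadline (ascending):
  Task 1: deadline = 11
  Task 2: deadline = 13
  Task 4: deadline = 35
  Task 3: deadline = 38
Priority order (highest first): [1, 2, 4, 3]
Highest priority task = 1

1


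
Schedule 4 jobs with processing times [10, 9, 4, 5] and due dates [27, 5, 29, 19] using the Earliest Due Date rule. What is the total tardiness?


Sort by due date (EDD order): [(9, 5), (5, 19), (10, 27), (4, 29)]
Compute completion times and tardiness:
  Job 1: p=9, d=5, C=9, tardiness=max(0,9-5)=4
  Job 2: p=5, d=19, C=14, tardiness=max(0,14-19)=0
  Job 3: p=10, d=27, C=24, tardiness=max(0,24-27)=0
  Job 4: p=4, d=29, C=28, tardiness=max(0,28-29)=0
Total tardiness = 4

4


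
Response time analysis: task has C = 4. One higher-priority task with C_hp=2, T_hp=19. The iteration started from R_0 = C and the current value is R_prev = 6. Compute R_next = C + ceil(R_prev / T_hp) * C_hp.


R_next = C + ceil(R_prev / T_hp) * C_hp
ceil(6 / 19) = ceil(0.3158) = 1
Interference = 1 * 2 = 2
R_next = 4 + 2 = 6
R_next = R_prev, so the iteration has converged (response time = 6).

6


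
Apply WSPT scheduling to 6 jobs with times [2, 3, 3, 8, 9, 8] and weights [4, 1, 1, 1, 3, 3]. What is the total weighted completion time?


Compute p/w ratios and sort ascending (WSPT): [(2, 4), (8, 3), (3, 1), (3, 1), (9, 3), (8, 1)]
Compute weighted completion times:
  Job (p=2,w=4): C=2, w*C=4*2=8
  Job (p=8,w=3): C=10, w*C=3*10=30
  Job (p=3,w=1): C=13, w*C=1*13=13
  Job (p=3,w=1): C=16, w*C=1*16=16
  Job (p=9,w=3): C=25, w*C=3*25=75
  Job (p=8,w=1): C=33, w*C=1*33=33
Total weighted completion time = 175

175


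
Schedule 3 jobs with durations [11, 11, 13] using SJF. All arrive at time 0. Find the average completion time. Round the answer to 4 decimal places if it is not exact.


SJF order (ascending): [11, 11, 13]
Completion times:
  Job 1: burst=11, C=11
  Job 2: burst=11, C=22
  Job 3: burst=13, C=35
Average completion = 68/3 = 22.6667

22.6667


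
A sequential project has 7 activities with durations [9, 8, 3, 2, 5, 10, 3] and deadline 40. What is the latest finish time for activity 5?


LF(activity 5) = deadline - sum of successor durations
Successors: activities 6 through 7 with durations [10, 3]
Sum of successor durations = 13
LF = 40 - 13 = 27

27


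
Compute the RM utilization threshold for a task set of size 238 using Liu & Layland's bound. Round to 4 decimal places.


Compute 2^(1/238) = 1.0029166282
Subtract 1: 1.0029166282 - 1 = 0.0029166282
Multiply by n: 238 * 0.0029166282 = 0.6941575116
Round to 4 dp: 0.6942

0.6942


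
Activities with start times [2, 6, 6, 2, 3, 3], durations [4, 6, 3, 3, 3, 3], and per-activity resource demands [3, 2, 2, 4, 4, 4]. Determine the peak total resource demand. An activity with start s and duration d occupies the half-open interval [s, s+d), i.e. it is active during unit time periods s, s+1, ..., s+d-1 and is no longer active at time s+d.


Each activity i is active on [start_i, start_i + duration_i).
Compute total resource usage per time slot:
  t=0: active resources = [], total = 0
  t=1: active resources = [], total = 0
  t=2: active resources = [3, 4], total = 7
  t=3: active resources = [3, 4, 4, 4], total = 15
  t=4: active resources = [3, 4, 4, 4], total = 15
  t=5: active resources = [3, 4, 4], total = 11
  t=6: active resources = [2, 2], total = 4
  t=7: active resources = [2, 2], total = 4
  t=8: active resources = [2, 2], total = 4
  t=9: active resources = [2], total = 2
  t=10: active resources = [2], total = 2
  t=11: active resources = [2], total = 2
Peak resource demand = 15

15


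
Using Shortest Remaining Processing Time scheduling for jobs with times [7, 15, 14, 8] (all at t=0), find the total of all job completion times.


Since all jobs arrive at t=0, SRPT equals SPT ordering.
SPT order: [7, 8, 14, 15]
Completion times:
  Job 1: p=7, C=7
  Job 2: p=8, C=15
  Job 3: p=14, C=29
  Job 4: p=15, C=44
Total completion time = 7 + 15 + 29 + 44 = 95

95


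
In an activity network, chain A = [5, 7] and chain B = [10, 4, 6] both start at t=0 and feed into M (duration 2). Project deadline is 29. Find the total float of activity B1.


Forward pass: ES(B1) = sum of predecessors on chain B = 0
EF = ES + duration = 0 + 10 = 10
Backward pass: LF(M) = deadline = 29; LS(M) = 29 - 2 = 27
LF(B1) = LS(M) - sum(successors on chain B) = 27 - 10 = 17
LS = LF - duration = 17 - 10 = 7
Total float = LS - ES = 7 - 0 = 7

7


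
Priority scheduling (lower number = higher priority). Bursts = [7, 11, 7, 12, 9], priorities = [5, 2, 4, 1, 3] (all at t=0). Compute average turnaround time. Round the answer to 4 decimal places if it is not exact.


Sort by priority (ascending = highest first):
Order: [(1, 12), (2, 11), (3, 9), (4, 7), (5, 7)]
Completion times:
  Priority 1, burst=12, C=12
  Priority 2, burst=11, C=23
  Priority 3, burst=9, C=32
  Priority 4, burst=7, C=39
  Priority 5, burst=7, C=46
Average turnaround = 152/5 = 30.4

30.4


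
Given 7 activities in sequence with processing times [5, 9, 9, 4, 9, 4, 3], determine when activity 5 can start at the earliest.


Activity 5 starts after activities 1 through 4 complete.
Predecessor durations: [5, 9, 9, 4]
ES = 5 + 9 + 9 + 4 = 27

27


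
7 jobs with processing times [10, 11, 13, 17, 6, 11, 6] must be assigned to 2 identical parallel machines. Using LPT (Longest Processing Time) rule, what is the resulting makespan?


Sort jobs in decreasing order (LPT): [17, 13, 11, 11, 10, 6, 6]
Assign each job to the least loaded machine:
  Machine 1: jobs [17, 11, 6, 6], load = 40
  Machine 2: jobs [13, 11, 10], load = 34
Makespan = max load = 40

40


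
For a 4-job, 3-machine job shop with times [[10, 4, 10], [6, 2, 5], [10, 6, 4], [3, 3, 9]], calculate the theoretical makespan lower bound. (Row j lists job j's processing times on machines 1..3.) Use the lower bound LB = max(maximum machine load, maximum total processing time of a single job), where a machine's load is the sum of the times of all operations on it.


Machine loads:
  Machine 1: 10 + 6 + 10 + 3 = 29
  Machine 2: 4 + 2 + 6 + 3 = 15
  Machine 3: 10 + 5 + 4 + 9 = 28
Max machine load = 29
Job totals:
  Job 1: 24
  Job 2: 13
  Job 3: 20
  Job 4: 15
Max job total = 24
Lower bound = max(29, 24) = 29

29


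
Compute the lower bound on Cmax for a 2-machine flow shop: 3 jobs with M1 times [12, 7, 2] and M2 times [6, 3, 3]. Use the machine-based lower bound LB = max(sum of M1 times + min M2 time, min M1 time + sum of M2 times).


LB1 = sum(M1 times) + min(M2 times) = 21 + 3 = 24
LB2 = min(M1 times) + sum(M2 times) = 2 + 12 = 14
Lower bound = max(LB1, LB2) = max(24, 14) = 24

24


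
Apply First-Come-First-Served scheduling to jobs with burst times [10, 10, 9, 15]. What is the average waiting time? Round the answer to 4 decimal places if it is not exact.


FCFS order (as given): [10, 10, 9, 15]
Waiting times:
  Job 1: wait = 0
  Job 2: wait = 10
  Job 3: wait = 20
  Job 4: wait = 29
Sum of waiting times = 59
Average waiting time = 59/4 = 14.75

14.75


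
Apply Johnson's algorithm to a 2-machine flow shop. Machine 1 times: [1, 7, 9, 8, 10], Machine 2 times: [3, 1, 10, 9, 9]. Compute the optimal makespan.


Apply Johnson's rule:
  Group 1 (a <= b): [(1, 1, 3), (4, 8, 9), (3, 9, 10)]
  Group 2 (a > b): [(5, 10, 9), (2, 7, 1)]
Optimal job order: [1, 4, 3, 5, 2]
Schedule:
  Job 1: M1 done at 1, M2 done at 4
  Job 4: M1 done at 9, M2 done at 18
  Job 3: M1 done at 18, M2 done at 28
  Job 5: M1 done at 28, M2 done at 37
  Job 2: M1 done at 35, M2 done at 38
Makespan = 38

38


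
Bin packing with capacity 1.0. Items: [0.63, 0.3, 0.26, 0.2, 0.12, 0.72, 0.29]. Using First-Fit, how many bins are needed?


Place items sequentially using First-Fit:
  Item 0.63 -> new Bin 1
  Item 0.3 -> Bin 1 (now 0.93)
  Item 0.26 -> new Bin 2
  Item 0.2 -> Bin 2 (now 0.46)
  Item 0.12 -> Bin 2 (now 0.58)
  Item 0.72 -> new Bin 3
  Item 0.29 -> Bin 2 (now 0.87)
Total bins used = 3

3


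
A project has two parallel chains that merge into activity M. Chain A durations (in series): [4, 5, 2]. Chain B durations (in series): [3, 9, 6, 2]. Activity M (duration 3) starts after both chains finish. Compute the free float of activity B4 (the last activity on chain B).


ES(B4) = sum of predecessors on chain B = 18
EF(B4) = ES + duration = 18 + 2 = 20
Successor of B4 is M. ES(M) = max(sum(A), sum(B)) = max(11, 20) = 20
Free float = ES(successor) - EF(current) = 20 - 20 = 0

0


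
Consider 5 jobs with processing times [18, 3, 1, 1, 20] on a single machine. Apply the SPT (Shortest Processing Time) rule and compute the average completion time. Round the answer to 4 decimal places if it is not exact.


Sort jobs by processing time (SPT order): [1, 1, 3, 18, 20]
Compute completion times sequentially:
  Job 1: processing = 1, completes at 1
  Job 2: processing = 1, completes at 2
  Job 3: processing = 3, completes at 5
  Job 4: processing = 18, completes at 23
  Job 5: processing = 20, completes at 43
Sum of completion times = 74
Average completion time = 74/5 = 14.8

14.8


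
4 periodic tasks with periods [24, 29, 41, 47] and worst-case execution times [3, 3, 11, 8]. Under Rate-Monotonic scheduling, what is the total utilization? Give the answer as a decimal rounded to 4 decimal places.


Compute individual utilizations (exact fractions):
  Task 1: C/T = 3/24 = 1/8 (approx. 0.125)
  Task 2: C/T = 3/29 (approx. 0.1034)
  Task 3: C/T = 11/41 (approx. 0.2683)
  Task 4: C/T = 8/47 (approx. 0.1702)
Total utilization U = 1/8 + 3/29 + 11/41 + 8/47 = 298171/447064
Rounded to 4 decimal places: U = 0.6670
RM (Liu & Layland) bound for 4 tasks = 0.756828; compare with U = 298171/447064 (approx. 0.666954)
U <= bound, so schedulable by RM sufficient condition.

0.6670


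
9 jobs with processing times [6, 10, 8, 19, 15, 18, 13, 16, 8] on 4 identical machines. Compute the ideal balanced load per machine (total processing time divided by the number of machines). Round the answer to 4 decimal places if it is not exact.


Total processing time = 6 + 10 + 8 + 19 + 15 + 18 + 13 + 16 + 8 = 113
Number of machines = 4
Ideal balanced load = 113 / 4 = 28.25

28.25


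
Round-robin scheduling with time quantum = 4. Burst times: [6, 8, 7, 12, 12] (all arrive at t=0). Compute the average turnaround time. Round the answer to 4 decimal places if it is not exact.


Time quantum = 4
Execution trace:
  J1 runs 4 units, time = 4
  J2 runs 4 units, time = 8
  J3 runs 4 units, time = 12
  J4 runs 4 units, time = 16
  J5 runs 4 units, time = 20
  J1 runs 2 units, time = 22
  J2 runs 4 units, time = 26
  J3 runs 3 units, time = 29
  J4 runs 4 units, time = 33
  J5 runs 4 units, time = 37
  J4 runs 4 units, time = 41
  J5 runs 4 units, time = 45
Finish times: [22, 26, 29, 41, 45]
Average turnaround = 163/5 = 32.6

32.6


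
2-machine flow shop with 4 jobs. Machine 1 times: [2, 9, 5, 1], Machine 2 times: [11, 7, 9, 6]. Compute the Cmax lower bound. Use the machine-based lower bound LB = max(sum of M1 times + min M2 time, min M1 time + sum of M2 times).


LB1 = sum(M1 times) + min(M2 times) = 17 + 6 = 23
LB2 = min(M1 times) + sum(M2 times) = 1 + 33 = 34
Lower bound = max(LB1, LB2) = max(23, 34) = 34

34


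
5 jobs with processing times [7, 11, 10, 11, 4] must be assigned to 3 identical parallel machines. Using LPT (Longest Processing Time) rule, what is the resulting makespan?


Sort jobs in decreasing order (LPT): [11, 11, 10, 7, 4]
Assign each job to the least loaded machine:
  Machine 1: jobs [11, 4], load = 15
  Machine 2: jobs [11], load = 11
  Machine 3: jobs [10, 7], load = 17
Makespan = max load = 17

17


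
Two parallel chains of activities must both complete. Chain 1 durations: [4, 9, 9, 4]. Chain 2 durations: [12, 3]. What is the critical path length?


Path A total = 4 + 9 + 9 + 4 = 26
Path B total = 12 + 3 = 15
Critical path = longest path = max(26, 15) = 26

26


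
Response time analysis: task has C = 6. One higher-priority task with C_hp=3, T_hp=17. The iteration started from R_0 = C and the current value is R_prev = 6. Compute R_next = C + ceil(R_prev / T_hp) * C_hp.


R_next = C + ceil(R_prev / T_hp) * C_hp
ceil(6 / 17) = ceil(0.3529) = 1
Interference = 1 * 3 = 3
R_next = 6 + 3 = 9

9


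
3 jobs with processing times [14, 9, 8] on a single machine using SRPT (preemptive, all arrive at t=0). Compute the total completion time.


Since all jobs arrive at t=0, SRPT equals SPT ordering.
SPT order: [8, 9, 14]
Completion times:
  Job 1: p=8, C=8
  Job 2: p=9, C=17
  Job 3: p=14, C=31
Total completion time = 8 + 17 + 31 = 56

56


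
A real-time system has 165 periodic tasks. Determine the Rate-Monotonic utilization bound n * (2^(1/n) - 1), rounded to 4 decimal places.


Compute 2^(1/165) = 1.0042097281
Subtract 1: 1.0042097281 - 1 = 0.0042097281
Multiply by n: 165 * 0.0042097281 = 0.6946051365
Round to 4 dp: 0.6946

0.6946


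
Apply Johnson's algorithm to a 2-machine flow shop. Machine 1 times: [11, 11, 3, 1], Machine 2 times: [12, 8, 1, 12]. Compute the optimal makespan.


Apply Johnson's rule:
  Group 1 (a <= b): [(4, 1, 12), (1, 11, 12)]
  Group 2 (a > b): [(2, 11, 8), (3, 3, 1)]
Optimal job order: [4, 1, 2, 3]
Schedule:
  Job 4: M1 done at 1, M2 done at 13
  Job 1: M1 done at 12, M2 done at 25
  Job 2: M1 done at 23, M2 done at 33
  Job 3: M1 done at 26, M2 done at 34
Makespan = 34

34


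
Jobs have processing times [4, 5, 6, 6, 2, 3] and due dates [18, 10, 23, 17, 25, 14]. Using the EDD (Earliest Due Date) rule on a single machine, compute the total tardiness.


Sort by due date (EDD order): [(5, 10), (3, 14), (6, 17), (4, 18), (6, 23), (2, 25)]
Compute completion times and tardiness:
  Job 1: p=5, d=10, C=5, tardiness=max(0,5-10)=0
  Job 2: p=3, d=14, C=8, tardiness=max(0,8-14)=0
  Job 3: p=6, d=17, C=14, tardiness=max(0,14-17)=0
  Job 4: p=4, d=18, C=18, tardiness=max(0,18-18)=0
  Job 5: p=6, d=23, C=24, tardiness=max(0,24-23)=1
  Job 6: p=2, d=25, C=26, tardiness=max(0,26-25)=1
Total tardiness = 2

2


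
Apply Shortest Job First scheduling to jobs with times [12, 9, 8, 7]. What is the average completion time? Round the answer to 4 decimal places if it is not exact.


SJF order (ascending): [7, 8, 9, 12]
Completion times:
  Job 1: burst=7, C=7
  Job 2: burst=8, C=15
  Job 3: burst=9, C=24
  Job 4: burst=12, C=36
Average completion = 82/4 = 20.5

20.5


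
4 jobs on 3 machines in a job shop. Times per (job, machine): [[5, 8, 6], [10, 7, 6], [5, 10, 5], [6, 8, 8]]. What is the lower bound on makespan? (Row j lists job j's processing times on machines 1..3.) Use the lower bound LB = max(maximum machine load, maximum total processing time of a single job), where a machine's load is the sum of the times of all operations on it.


Machine loads:
  Machine 1: 5 + 10 + 5 + 6 = 26
  Machine 2: 8 + 7 + 10 + 8 = 33
  Machine 3: 6 + 6 + 5 + 8 = 25
Max machine load = 33
Job totals:
  Job 1: 19
  Job 2: 23
  Job 3: 20
  Job 4: 22
Max job total = 23
Lower bound = max(33, 23) = 33

33


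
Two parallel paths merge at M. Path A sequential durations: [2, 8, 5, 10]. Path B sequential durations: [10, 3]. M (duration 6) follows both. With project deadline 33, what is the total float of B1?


Forward pass: ES(B1) = sum of predecessors on chain B = 0
EF = ES + duration = 0 + 10 = 10
Backward pass: LF(M) = deadline = 33; LS(M) = 33 - 6 = 27
LF(B1) = LS(M) - sum(successors on chain B) = 27 - 3 = 24
LS = LF - duration = 24 - 10 = 14
Total float = LS - ES = 14 - 0 = 14

14


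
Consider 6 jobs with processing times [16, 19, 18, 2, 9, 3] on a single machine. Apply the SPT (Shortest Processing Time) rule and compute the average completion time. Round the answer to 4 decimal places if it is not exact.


Sort jobs by processing time (SPT order): [2, 3, 9, 16, 18, 19]
Compute completion times sequentially:
  Job 1: processing = 2, completes at 2
  Job 2: processing = 3, completes at 5
  Job 3: processing = 9, completes at 14
  Job 4: processing = 16, completes at 30
  Job 5: processing = 18, completes at 48
  Job 6: processing = 19, completes at 67
Sum of completion times = 166
Average completion time = 166/6 = 27.6667

27.6667


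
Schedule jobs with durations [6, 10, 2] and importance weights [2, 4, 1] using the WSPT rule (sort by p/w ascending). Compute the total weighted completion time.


Compute p/w ratios and sort ascending (WSPT): [(2, 1), (10, 4), (6, 2)]
Compute weighted completion times:
  Job (p=2,w=1): C=2, w*C=1*2=2
  Job (p=10,w=4): C=12, w*C=4*12=48
  Job (p=6,w=2): C=18, w*C=2*18=36
Total weighted completion time = 86

86


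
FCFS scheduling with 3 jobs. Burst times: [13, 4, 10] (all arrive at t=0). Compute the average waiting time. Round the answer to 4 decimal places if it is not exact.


FCFS order (as given): [13, 4, 10]
Waiting times:
  Job 1: wait = 0
  Job 2: wait = 13
  Job 3: wait = 17
Sum of waiting times = 30
Average waiting time = 30/3 = 10.0

10.0


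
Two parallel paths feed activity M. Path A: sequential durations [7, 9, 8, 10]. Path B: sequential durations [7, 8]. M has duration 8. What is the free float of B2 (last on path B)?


ES(B2) = sum of predecessors on chain B = 7
EF(B2) = ES + duration = 7 + 8 = 15
Successor of B2 is M. ES(M) = max(sum(A), sum(B)) = max(34, 15) = 34
Free float = ES(successor) - EF(current) = 34 - 15 = 19

19


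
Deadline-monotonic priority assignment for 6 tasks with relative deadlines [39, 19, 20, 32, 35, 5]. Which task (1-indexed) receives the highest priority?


Sort tasks by relative deadline (ascending):
  Task 6: deadline = 5
  Task 2: deadline = 19
  Task 3: deadline = 20
  Task 4: deadline = 32
  Task 5: deadline = 35
  Task 1: deadline = 39
Priority order (highest first): [6, 2, 3, 4, 5, 1]
Highest priority task = 6

6
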